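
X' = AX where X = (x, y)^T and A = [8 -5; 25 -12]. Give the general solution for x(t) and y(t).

x(t) = C_1e^(-2t)cos(5t) + C_2e^(-2t)sin(5t), y(t) = C_1e^(-2t)sin(5t) + 2C_1e^(-2t)cos(5t) + 2C_2e^(-2t)sin(5t) - C_2e^(-2t)cos(5t)

Coefficient matrix A = [[8, -5], [25, -12]].
Characteristic polynomial det(A - λI) = λ^2 + 4λ + 29 = 0.
Eigenvalues λ = -2 ± 5i (complex conjugate pair).
For λ=-2+5i: an eigenvector is (1,2) - i(0,1) = (1, 2 - i).
A real fundamental pair from Re and Im of e^((-2+5i)t)v: X_1 = e^(-2t)(cos(5t)·(1,2) + sin(5t)·(0,1)), X_2 = e^(-2t)(sin(5t)·(1,2) - cos(5t)·(0,1)).
General solution: C_1X_1 + C_2X_2.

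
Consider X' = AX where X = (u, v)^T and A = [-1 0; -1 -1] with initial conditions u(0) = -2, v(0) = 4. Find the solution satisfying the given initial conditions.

Coefficient matrix A = [[-1, 0], [-1, -1]].
Characteristic polynomial det(A - λI) = λ^2 + 2λ + 1 = 0.
Single eigenvalue λ = -1 with algebraic multiplicity 2.
Eigenvector v = (0,1); generalized eigenvector w with (A-λI)w=v is (-1,-2).
General solution: e^(-t)[K_1·v + K_2·(t·v + w)].
Applying u(0)=-2, v(0)=4 gives K_1=8, K_2=2.

u(t) = -2e^(-t), v(t) = 2te^(-t) + 4e^(-t)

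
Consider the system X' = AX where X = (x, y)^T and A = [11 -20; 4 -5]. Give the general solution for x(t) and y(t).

x(t) = -2K_1e^(3t)sin(4t) - K_1e^(3t)cos(4t) - K_2e^(3t)sin(4t) + 2K_2e^(3t)cos(4t), y(t) = -K_1e^(3t)sin(4t) + K_2e^(3t)cos(4t)

Coefficient matrix A = [[11, -20], [4, -5]].
Characteristic polynomial det(A - λI) = λ^2 - 6λ + 25 = 0.
Eigenvalues λ = 3 ± 4i (complex conjugate pair).
For λ=3+4i: an eigenvector is (-1,0) - i(-2,-1) = (-1 + 2i, 0 + i).
A real fundamental pair from Re and Im of e^((3+4i)t)v: X_1 = e^(3t)(cos(4t)·(-1,0) + sin(4t)·(-2,-1)), X_2 = e^(3t)(sin(4t)·(-1,0) - cos(4t)·(-2,-1)).
General solution: K_1X_1 + K_2X_2.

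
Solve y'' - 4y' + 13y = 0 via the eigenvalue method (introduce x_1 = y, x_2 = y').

y(t) = c_1e^(2t)cos(3t) + c_2e^(2t)sin(3t)

Let x_1 = y, x_2 = y'. Then x_1' = x_2 and x_2' = -13x_1 + 4x_2.
A = [[0,1],[-13,4]]; det(A-λI) = λ^2 - 4λ + 13.
Eigenvalues λ = 2 ± 3i.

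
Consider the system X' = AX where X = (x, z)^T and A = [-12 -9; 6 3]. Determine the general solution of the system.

x(t) = -3K_1e^(-6t) - K_2e^(-3t), z(t) = 2K_1e^(-6t) + K_2e^(-3t)

Coefficient matrix A = [[-12, -9], [6, 3]].
Characteristic polynomial det(A - λI) = λ^2 + 9λ + 18 = 0.
Eigenvalues λ = -6, -3.
For λ=-6: (A-λI) row 1 is [-6, -9], so an eigenvector is (-3, 2).
For λ=-3: (A-λI) row 1 is [-9, -9], so an eigenvector is (-1, 1).
General solution: K_1e^(-6t)(-3,2) + K_2e^(-3t)(-1,1).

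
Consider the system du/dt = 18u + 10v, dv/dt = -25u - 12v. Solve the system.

u(t) = c_1e^(3t)sin(5t) + c_1e^(3t)cos(5t) + c_2e^(3t)sin(5t) - c_2e^(3t)cos(5t), v(t) = -2c_1e^(3t)sin(5t) - c_1e^(3t)cos(5t) - c_2e^(3t)sin(5t) + 2c_2e^(3t)cos(5t)

Coefficient matrix A = [[18, 10], [-25, -12]].
Characteristic polynomial det(A - λI) = λ^2 - 6λ + 34 = 0.
Eigenvalues λ = 3 ± 5i (complex conjugate pair).
For λ=3+5i: an eigenvector is (1,-1) - i(1,-2) = (1 - i, -1 + 2i).
A real fundamental pair from Re and Im of e^((3+5i)t)v: X_1 = e^(3t)(cos(5t)·(1,-1) + sin(5t)·(1,-2)), X_2 = e^(3t)(sin(5t)·(1,-1) - cos(5t)·(1,-2)).
General solution: c_1X_1 + c_2X_2.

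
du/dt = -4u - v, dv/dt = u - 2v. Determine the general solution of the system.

Coefficient matrix A = [[-4, -1], [1, -2]].
Characteristic polynomial det(A - λI) = λ^2 + 6λ + 9 = 0.
Single eigenvalue λ = -3 with algebraic multiplicity 2.
Eigenvector v = (1,-1); generalized eigenvector w with (A-λI)w=v is (-1,0).
General solution: e^(-3t)[c_1·v + c_2·(t·v + w)].

u(t) = c_1e^(-3t) + c_2te^(-3t) - c_2e^(-3t), v(t) = -c_1e^(-3t) - c_2te^(-3t)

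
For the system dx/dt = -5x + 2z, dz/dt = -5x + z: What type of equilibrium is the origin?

stable spiral

A = [[-5,2],[-5,1]]; det(A-λI) = λ^2 + 4λ + 5.
λ = -2 ± i: negative real part.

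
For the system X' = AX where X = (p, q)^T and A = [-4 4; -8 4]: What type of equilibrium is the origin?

A = [[-4,4],[-8,4]]; det(A-λI) = λ^2 + 16.
λ = 0 ± 4i: zero real part.

center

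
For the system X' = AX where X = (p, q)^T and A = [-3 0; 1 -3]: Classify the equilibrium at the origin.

stable improper node

A = [[-3,0],[1,-3]]; det(A-λI) = λ^2 + 6λ + 9.
repeated λ = -3 with a single eigenvector.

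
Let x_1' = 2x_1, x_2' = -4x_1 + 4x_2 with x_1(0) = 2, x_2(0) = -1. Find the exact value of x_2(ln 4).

-1216

A = [[2,0],[-4,4]]; eigenvalues λ = 4, 2.
Eigenvectors: (0,-1) for λ=4, (-1,-2) for λ=2.
From the initial condition, c_1 = 5, c_2 = -2.
x_2(ln 4) = (5)(4^4)(-1) + (-2)(4^2)(-2) = -1216.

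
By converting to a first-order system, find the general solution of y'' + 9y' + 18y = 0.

y(t) = c_1e^(-6t) + c_2e^(-3t)

Let x_1 = y, x_2 = y'. Then x_1' = x_2 and x_2' = -18x_1 - 9x_2.
A = [[0,1],[-18,-9]]; det(A-λI) = λ^2 + 9λ + 18.
Eigenvalues λ = -6, -3 with eigenvectors (1,-6), (1,-3).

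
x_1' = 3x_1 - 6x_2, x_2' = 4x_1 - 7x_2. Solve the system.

Coefficient matrix A = [[3, -6], [4, -7]].
Characteristic polynomial det(A - λI) = λ^2 + 4λ + 3 = 0.
Eigenvalues λ = -1, -3.
For λ=-1: (A-λI) row 1 is [4, -6], so an eigenvector is (-3, -2).
For λ=-3: (A-λI) row 1 is [6, -6], so an eigenvector is (-1, -1).
General solution: c_1e^(-t)(-3,-2) + c_2e^(-3t)(-1,-1).

x_1(t) = -3c_1e^(-t) - c_2e^(-3t), x_2(t) = -2c_1e^(-t) - c_2e^(-3t)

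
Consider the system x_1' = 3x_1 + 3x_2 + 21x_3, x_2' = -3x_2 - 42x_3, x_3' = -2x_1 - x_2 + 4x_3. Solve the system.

x_1(t) = 4C_1e^(3t) + 3C_2e^(4t) - C_3e^(-3t), x_2(t) = -7C_1e^(3t) - 6C_2e^(4t) + 2C_3e^(-3t), x_3(t) = C_1e^(3t) + C_2e^(4t)

Coefficient matrix A = [[3, 3, 21], [0, -3, -42], [-2, -1, 4]].
det(A - λI) = 0 gives eigenvalues λ = 3, 4, -3.
For λ=3: eigenvector (4,-7,1).
For λ=4: eigenvector (3,-6,1).
For λ=-3: eigenvector (-1,2,0).
General solution: C_1e^(3t)(4,-7,1) + C_2e^(4t)(3,-6,1) + C_3e^(-3t)(-1,2,0).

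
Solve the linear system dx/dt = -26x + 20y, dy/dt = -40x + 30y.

x(t) = 2c_1e^(2t)sin(4t) - c_1e^(2t)cos(4t) - c_2e^(2t)sin(4t) - 2c_2e^(2t)cos(4t), y(t) = 3c_1e^(2t)sin(4t) - c_1e^(2t)cos(4t) - c_2e^(2t)sin(4t) - 3c_2e^(2t)cos(4t)

Coefficient matrix A = [[-26, 20], [-40, 30]].
Characteristic polynomial det(A - λI) = λ^2 - 4λ + 20 = 0.
Eigenvalues λ = 2 ± 4i (complex conjugate pair).
For λ=2+4i: an eigenvector is (-1,-1) - i(2,3) = (-1 - 2i, -1 - 3i).
A real fundamental pair from Re and Im of e^((2+4i)t)v: X_1 = e^(2t)(cos(4t)·(-1,-1) + sin(4t)·(2,3)), X_2 = e^(2t)(sin(4t)·(-1,-1) - cos(4t)·(2,3)).
General solution: c_1X_1 + c_2X_2.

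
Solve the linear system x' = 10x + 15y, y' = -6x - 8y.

x(t) = -2C_1e^(t)sin(3t) + C_1e^(t)cos(3t) + C_2e^(t)sin(3t) + 2C_2e^(t)cos(3t), y(t) = C_1e^(t)sin(3t) - C_1e^(t)cos(3t) - C_2e^(t)sin(3t) - C_2e^(t)cos(3t)

Coefficient matrix A = [[10, 15], [-6, -8]].
Characteristic polynomial det(A - λI) = λ^2 - 2λ + 10 = 0.
Eigenvalues λ = 1 ± 3i (complex conjugate pair).
For λ=1+3i: an eigenvector is (1,-1) - i(-2,1) = (1 + 2i, -1 - i).
A real fundamental pair from Re and Im of e^((1+3i)t)v: X_1 = e^(t)(cos(3t)·(1,-1) + sin(3t)·(-2,1)), X_2 = e^(t)(sin(3t)·(1,-1) - cos(3t)·(-2,1)).
General solution: C_1X_1 + C_2X_2.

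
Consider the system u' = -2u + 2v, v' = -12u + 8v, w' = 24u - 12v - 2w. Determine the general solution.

u(t) = C_1e^(2t) + C_2e^(4t), v(t) = 2C_1e^(2t) + 3C_2e^(4t), w(t) = -2C_2e^(4t) + C_3e^(-2t)

Coefficient matrix A = [[-2, 2, 0], [-12, 8, 0], [24, -12, -2]].
det(A - λI) = 0 gives eigenvalues λ = 2, 4, -2.
For λ=2: eigenvector (1,2,0).
For λ=4: eigenvector (1,3,-2).
For λ=-2: eigenvector (0,0,1).
General solution: C_1e^(2t)(1,2,0) + C_2e^(4t)(1,3,-2) + C_3e^(-2t)(0,0,1).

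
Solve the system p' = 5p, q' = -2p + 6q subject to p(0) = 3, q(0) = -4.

Coefficient matrix A = [[5, 0], [-2, 6]].
Characteristic polynomial det(A - λI) = λ^2 - 11λ + 30 = 0.
Eigenvalues λ = 6, 5.
For λ=6: (A-λI) row 1 is [-1, 0], so an eigenvector is (0, -1).
For λ=5: (A-λI) row 2 is [-2, 1], so an eigenvector is (1, 2).
General solution: K_1e^(6t)(0,-1) + K_2e^(5t)(1,2).
Applying p(0)=3, q(0)=-4 gives K_1=10, K_2=3.

p(t) = 3e^(5t), q(t) = -10e^(6t) + 6e^(5t)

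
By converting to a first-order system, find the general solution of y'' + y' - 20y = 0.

y(t) = C_1e^(4t) + C_2e^(-5t)

Let x_1 = y, x_2 = y'. Then x_1' = x_2 and x_2' = 20x_1 - x_2.
A = [[0,1],[20,-1]]; det(A-λI) = λ^2 + λ - 20.
Eigenvalues λ = 4, -5 with eigenvectors (1,4), (1,-5).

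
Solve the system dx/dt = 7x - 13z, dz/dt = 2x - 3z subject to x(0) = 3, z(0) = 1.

x(t) = 2e^(2t)sin(t) + 3e^(2t)cos(t), z(t) = e^(2t)sin(t) + e^(2t)cos(t)

Coefficient matrix A = [[7, -13], [2, -3]].
Characteristic polynomial det(A - λI) = λ^2 - 4λ + 5 = 0.
Eigenvalues λ = 2 ± i (complex conjugate pair).
For λ=2+i: an eigenvector is (-2,-1) - i(3,1) = (-2 - 3i, -1 - i).
A real fundamental pair from Re and Im of e^((2+i)t)v: X_1 = e^(2t)(cos(t)·(-2,-1) + sin(t)·(3,1)), X_2 = e^(2t)(sin(t)·(-2,-1) - cos(t)·(3,1)).
General solution: K_1X_1 + K_2X_2.
Applying x(0)=3, z(0)=1 gives K_1=0, K_2=-1.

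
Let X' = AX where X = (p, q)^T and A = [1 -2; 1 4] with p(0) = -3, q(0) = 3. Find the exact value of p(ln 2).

-24

A = [[1,-2],[1,4]]; eigenvalues λ = 3, 2.
Eigenvectors: (1,-1) for λ=3, (-2,1) for λ=2.
From the initial condition, c_1 = -3, c_2 = 0.
p(ln 2) = (-3)(2^3)(1) + (0)(2^2)(-2) = -24.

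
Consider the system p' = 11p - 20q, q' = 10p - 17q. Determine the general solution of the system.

p(t) = 3C_1e^(-3t)sin(2t) - C_1e^(-3t)cos(2t) - C_2e^(-3t)sin(2t) - 3C_2e^(-3t)cos(2t), q(t) = 2C_1e^(-3t)sin(2t) - C_1e^(-3t)cos(2t) - C_2e^(-3t)sin(2t) - 2C_2e^(-3t)cos(2t)

Coefficient matrix A = [[11, -20], [10, -17]].
Characteristic polynomial det(A - λI) = λ^2 + 6λ + 13 = 0.
Eigenvalues λ = -3 ± 2i (complex conjugate pair).
For λ=-3+2i: an eigenvector is (-1,-1) - i(3,2) = (-1 - 3i, -1 - 2i).
A real fundamental pair from Re and Im of e^((-3+2i)t)v: X_1 = e^(-3t)(cos(2t)·(-1,-1) + sin(2t)·(3,2)), X_2 = e^(-3t)(sin(2t)·(-1,-1) - cos(2t)·(3,2)).
General solution: C_1X_1 + C_2X_2.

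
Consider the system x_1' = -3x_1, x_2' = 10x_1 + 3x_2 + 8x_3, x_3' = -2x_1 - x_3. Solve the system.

Coefficient matrix A = [[-3, 0, 0], [10, 3, 8], [-2, 0, -1]].
det(A - λI) = 0 gives eigenvalues λ = -3, 3, -1.
For λ=-3: eigenvector (1,-3,1).
For λ=3: eigenvector (0,1,0).
For λ=-1: eigenvector (0,-2,1).
General solution: K_1e^(-3t)(1,-3,1) + K_2e^(3t)(0,1,0) + K_3e^(-t)(0,-2,1).

x_1(t) = K_1e^(-3t), x_2(t) = -3K_1e^(-3t) + K_2e^(3t) - 2K_3e^(-t), x_3(t) = K_1e^(-3t) + K_3e^(-t)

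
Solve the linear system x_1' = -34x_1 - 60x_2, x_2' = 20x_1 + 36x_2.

x_1(t) = 2c_1e^(-4t) - 3c_2e^(6t), x_2(t) = -c_1e^(-4t) + 2c_2e^(6t)

Coefficient matrix A = [[-34, -60], [20, 36]].
Characteristic polynomial det(A - λI) = λ^2 - 2λ - 24 = 0.
Eigenvalues λ = -4, 6.
For λ=-4: (A-λI) row 1 is [-30, -60], so an eigenvector is (2, -1).
For λ=6: (A-λI) row 1 is [-40, -60], so an eigenvector is (-3, 2).
General solution: c_1e^(-4t)(2,-1) + c_2e^(6t)(-3,2).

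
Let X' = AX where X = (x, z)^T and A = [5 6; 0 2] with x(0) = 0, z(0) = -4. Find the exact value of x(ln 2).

A = [[5,6],[0,2]]; eigenvalues λ = 5, 2.
Eigenvectors: (1,0) for λ=5, (2,-1) for λ=2.
From the initial condition, c_1 = -8, c_2 = 4.
x(ln 2) = (-8)(2^5)(1) + (4)(2^2)(2) = -224.

-224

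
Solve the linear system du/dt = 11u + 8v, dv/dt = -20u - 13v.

Coefficient matrix A = [[11, 8], [-20, -13]].
Characteristic polynomial det(A - λI) = λ^2 + 2λ + 17 = 0.
Eigenvalues λ = -1 ± 4i (complex conjugate pair).
For λ=-1+4i: an eigenvector is (1,-1) - i(1,-2) = (1 - i, -1 + 2i).
A real fundamental pair from Re and Im of e^((-1+4i)t)v: X_1 = e^(-t)(cos(4t)·(1,-1) + sin(4t)·(1,-2)), X_2 = e^(-t)(sin(4t)·(1,-1) - cos(4t)·(1,-2)).
General solution: K_1X_1 + K_2X_2.

u(t) = K_1e^(-t)sin(4t) + K_1e^(-t)cos(4t) + K_2e^(-t)sin(4t) - K_2e^(-t)cos(4t), v(t) = -2K_1e^(-t)sin(4t) - K_1e^(-t)cos(4t) - K_2e^(-t)sin(4t) + 2K_2e^(-t)cos(4t)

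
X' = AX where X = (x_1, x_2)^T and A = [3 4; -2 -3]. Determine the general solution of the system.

x_1(t) = -2K_1e^(t) + K_2e^(-t), x_2(t) = K_1e^(t) - K_2e^(-t)

Coefficient matrix A = [[3, 4], [-2, -3]].
Characteristic polynomial det(A - λI) = λ^2 - 1 = 0.
Eigenvalues λ = 1, -1.
For λ=1: (A-λI) row 1 is [2, 4], so an eigenvector is (-2, 1).
For λ=-1: (A-λI) row 1 is [4, 4], so an eigenvector is (1, -1).
General solution: K_1e^(t)(-2,1) + K_2e^(-t)(1,-1).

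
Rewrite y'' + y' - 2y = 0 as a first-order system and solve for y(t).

y(t) = K_1e^(-2t) + K_2e^(t)

Let x_1 = y, x_2 = y'. Then x_1' = x_2 and x_2' = 2x_1 - x_2.
A = [[0,1],[2,-1]]; det(A-λI) = λ^2 + λ - 2.
Eigenvalues λ = -2, 1 with eigenvectors (1,-2), (1,1).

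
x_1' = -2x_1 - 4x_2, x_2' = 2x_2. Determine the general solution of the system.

x_1(t) = C_1e^(2t) - C_2e^(-2t), x_2(t) = -C_1e^(2t)

Coefficient matrix A = [[-2, -4], [0, 2]].
Characteristic polynomial det(A - λI) = λ^2 - 4 = 0.
Eigenvalues λ = 2, -2.
For λ=2: (A-λI) row 1 is [-4, -4], so an eigenvector is (1, -1).
For λ=-2: (A-λI) row 1 is [0, -4], so an eigenvector is (-1, 0).
General solution: C_1e^(2t)(1,-1) + C_2e^(-2t)(-1,0).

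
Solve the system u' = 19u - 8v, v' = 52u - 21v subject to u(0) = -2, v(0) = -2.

u(t) = -6e^(-t)sin(4t) - 2e^(-t)cos(4t), v(t) = -16e^(-t)sin(4t) - 2e^(-t)cos(4t)

Coefficient matrix A = [[19, -8], [52, -21]].
Characteristic polynomial det(A - λI) = λ^2 + 2λ + 17 = 0.
Eigenvalues λ = -1 ± 4i (complex conjugate pair).
For λ=-1+4i: an eigenvector is (1,2) - i(1,3) = (1 - i, 2 - 3i).
A real fundamental pair from Re and Im of e^((-1+4i)t)v: X_1 = e^(-t)(cos(4t)·(1,2) + sin(4t)·(1,3)), X_2 = e^(-t)(sin(4t)·(1,2) - cos(4t)·(1,3)).
General solution: c_1X_1 + c_2X_2.
Applying u(0)=-2, v(0)=-2 gives c_1=-4, c_2=-2.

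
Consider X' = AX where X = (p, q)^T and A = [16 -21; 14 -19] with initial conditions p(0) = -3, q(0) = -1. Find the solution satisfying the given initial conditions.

p(t) = -6e^(2t) + 3e^(-5t), q(t) = -4e^(2t) + 3e^(-5t)

Coefficient matrix A = [[16, -21], [14, -19]].
Characteristic polynomial det(A - λI) = λ^2 + 3λ - 10 = 0.
Eigenvalues λ = -5, 2.
For λ=-5: (A-λI) row 1 is [21, -21], so an eigenvector is (1, 1).
For λ=2: (A-λI) row 1 is [14, -21], so an eigenvector is (3, 2).
General solution: K_1e^(-5t)(1,1) + K_2e^(2t)(3,2).
Applying p(0)=-3, q(0)=-1 gives K_1=3, K_2=-2.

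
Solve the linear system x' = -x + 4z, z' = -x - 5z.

x(t) = 2C_1e^(-3t) + 2C_2te^(-3t) - 3C_2e^(-3t), z(t) = -C_1e^(-3t) - C_2te^(-3t) + 2C_2e^(-3t)

Coefficient matrix A = [[-1, 4], [-1, -5]].
Characteristic polynomial det(A - λI) = λ^2 + 6λ + 9 = 0.
Single eigenvalue λ = -3 with algebraic multiplicity 2.
Eigenvector v = (2,-1); generalized eigenvector w with (A-λI)w=v is (-3,2).
General solution: e^(-3t)[C_1·v + C_2·(t·v + w)].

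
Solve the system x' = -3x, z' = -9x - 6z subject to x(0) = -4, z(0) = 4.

Coefficient matrix A = [[-3, 0], [-9, -6]].
Characteristic polynomial det(A - λI) = λ^2 + 9λ + 18 = 0.
Eigenvalues λ = -3, -6.
For λ=-3: (A-λI) row 2 is [-9, -3], so an eigenvector is (-1, 3).
For λ=-6: (A-λI) row 1 is [3, 0], so an eigenvector is (0, -1).
General solution: C_1e^(-3t)(-1,3) + C_2e^(-6t)(0,-1).
Applying x(0)=-4, z(0)=4 gives C_1=4, C_2=8.

x(t) = -4e^(-3t), z(t) = 12e^(-3t) - 8e^(-6t)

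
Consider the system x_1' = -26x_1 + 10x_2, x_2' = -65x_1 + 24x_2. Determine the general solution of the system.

Coefficient matrix A = [[-26, 10], [-65, 24]].
Characteristic polynomial det(A - λI) = λ^2 + 2λ + 26 = 0.
Eigenvalues λ = -1 ± 5i (complex conjugate pair).
For λ=-1+5i: an eigenvector is (-1,-2) - i(1,3) = (-1 - i, -2 - 3i).
A real fundamental pair from Re and Im of e^((-1+5i)t)v: X_1 = e^(-t)(cos(5t)·(-1,-2) + sin(5t)·(1,3)), X_2 = e^(-t)(sin(5t)·(-1,-2) - cos(5t)·(1,3)).
General solution: K_1X_1 + K_2X_2.

x_1(t) = K_1e^(-t)sin(5t) - K_1e^(-t)cos(5t) - K_2e^(-t)sin(5t) - K_2e^(-t)cos(5t), x_2(t) = 3K_1e^(-t)sin(5t) - 2K_1e^(-t)cos(5t) - 2K_2e^(-t)sin(5t) - 3K_2e^(-t)cos(5t)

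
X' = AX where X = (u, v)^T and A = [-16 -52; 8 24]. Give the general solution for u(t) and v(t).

u(t) = 3c_1e^(4t)sin(4t) + 2c_1e^(4t)cos(4t) + 2c_2e^(4t)sin(4t) - 3c_2e^(4t)cos(4t), v(t) = -c_1e^(4t)sin(4t) - c_1e^(4t)cos(4t) - c_2e^(4t)sin(4t) + c_2e^(4t)cos(4t)

Coefficient matrix A = [[-16, -52], [8, 24]].
Characteristic polynomial det(A - λI) = λ^2 - 8λ + 32 = 0.
Eigenvalues λ = 4 ± 4i (complex conjugate pair).
For λ=4+4i: an eigenvector is (2,-1) - i(3,-1) = (2 - 3i, -1 + i).
A real fundamental pair from Re and Im of e^((4+4i)t)v: X_1 = e^(4t)(cos(4t)·(2,-1) + sin(4t)·(3,-1)), X_2 = e^(4t)(sin(4t)·(2,-1) - cos(4t)·(3,-1)).
General solution: c_1X_1 + c_2X_2.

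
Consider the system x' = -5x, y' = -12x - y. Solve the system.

Coefficient matrix A = [[-5, 0], [-12, -1]].
Characteristic polynomial det(A - λI) = λ^2 + 6λ + 5 = 0.
Eigenvalues λ = -5, -1.
For λ=-5: (A-λI) row 2 is [-12, 4], so an eigenvector is (1, 3).
For λ=-1: (A-λI) row 1 is [-4, 0], so an eigenvector is (0, -1).
General solution: c_1e^(-5t)(1,3) + c_2e^(-t)(0,-1).

x(t) = c_1e^(-5t), y(t) = 3c_1e^(-5t) - c_2e^(-t)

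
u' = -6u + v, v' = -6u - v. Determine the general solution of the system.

u(t) = K_1e^(-4t) - K_2e^(-3t), v(t) = 2K_1e^(-4t) - 3K_2e^(-3t)

Coefficient matrix A = [[-6, 1], [-6, -1]].
Characteristic polynomial det(A - λI) = λ^2 + 7λ + 12 = 0.
Eigenvalues λ = -4, -3.
For λ=-4: (A-λI) row 1 is [-2, 1], so an eigenvector is (1, 2).
For λ=-3: (A-λI) row 1 is [-3, 1], so an eigenvector is (-1, -3).
General solution: K_1e^(-4t)(1,2) + K_2e^(-3t)(-1,-3).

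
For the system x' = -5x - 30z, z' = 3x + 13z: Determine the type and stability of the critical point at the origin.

A = [[-5,-30],[3,13]]; det(A-λI) = λ^2 - 8λ + 25.
λ = 4 ± 3i: positive real part.

unstable spiral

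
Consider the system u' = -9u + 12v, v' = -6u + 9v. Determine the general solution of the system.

Coefficient matrix A = [[-9, 12], [-6, 9]].
Characteristic polynomial det(A - λI) = λ^2 - 9 = 0.
Eigenvalues λ = -3, 3.
For λ=-3: (A-λI) row 1 is [-6, 12], so an eigenvector is (-2, -1).
For λ=3: (A-λI) row 1 is [-12, 12], so an eigenvector is (1, 1).
General solution: K_1e^(-3t)(-2,-1) + K_2e^(3t)(1,1).

u(t) = -2K_1e^(-3t) + K_2e^(3t), v(t) = -K_1e^(-3t) + K_2e^(3t)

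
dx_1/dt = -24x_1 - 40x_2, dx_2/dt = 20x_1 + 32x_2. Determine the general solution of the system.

x_1(t) = -K_1e^(4t)sin(4t) + 3K_1e^(4t)cos(4t) + 3K_2e^(4t)sin(4t) + K_2e^(4t)cos(4t), x_2(t) = K_1e^(4t)sin(4t) - 2K_1e^(4t)cos(4t) - 2K_2e^(4t)sin(4t) - K_2e^(4t)cos(4t)

Coefficient matrix A = [[-24, -40], [20, 32]].
Characteristic polynomial det(A - λI) = λ^2 - 8λ + 32 = 0.
Eigenvalues λ = 4 ± 4i (complex conjugate pair).
For λ=4+4i: an eigenvector is (3,-2) - i(-1,1) = (3 + i, -2 - i).
A real fundamental pair from Re and Im of e^((4+4i)t)v: X_1 = e^(4t)(cos(4t)·(3,-2) + sin(4t)·(-1,1)), X_2 = e^(4t)(sin(4t)·(3,-2) - cos(4t)·(-1,1)).
General solution: K_1X_1 + K_2X_2.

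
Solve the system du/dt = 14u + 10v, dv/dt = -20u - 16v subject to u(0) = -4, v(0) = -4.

u(t) = -12e^(4t) + 8e^(-6t), v(t) = 12e^(4t) - 16e^(-6t)

Coefficient matrix A = [[14, 10], [-20, -16]].
Characteristic polynomial det(A - λI) = λ^2 + 2λ - 24 = 0.
Eigenvalues λ = -6, 4.
For λ=-6: (A-λI) row 1 is [20, 10], so an eigenvector is (-1, 2).
For λ=4: (A-λI) row 1 is [10, 10], so an eigenvector is (-1, 1).
General solution: c_1e^(-6t)(-1,2) + c_2e^(4t)(-1,1).
Applying u(0)=-4, v(0)=-4 gives c_1=-8, c_2=12.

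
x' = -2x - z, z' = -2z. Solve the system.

Coefficient matrix A = [[-2, -1], [0, -2]].
Characteristic polynomial det(A - λI) = λ^2 + 4λ + 4 = 0.
Single eigenvalue λ = -2 with algebraic multiplicity 2.
Eigenvector v = (-1,0); generalized eigenvector w with (A-λI)w=v is (1,1).
General solution: e^(-2t)[c_1·v + c_2·(t·v + w)].

x(t) = -c_1e^(-2t) - c_2te^(-2t) + c_2e^(-2t), z(t) = c_2e^(-2t)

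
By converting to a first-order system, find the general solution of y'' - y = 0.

y(t) = c_1e^(-t) + c_2e^(t)

Let x_1 = y, x_2 = y'. Then x_1' = x_2 and x_2' = x_1.
A = [[0,1],[1,0]]; det(A-λI) = λ^2 - 1.
Eigenvalues λ = -1, 1 with eigenvectors (1,-1), (1,1).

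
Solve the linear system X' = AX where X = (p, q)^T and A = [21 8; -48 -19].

p(t) = C_1e^(5t) + C_2e^(-3t), q(t) = -2C_1e^(5t) - 3C_2e^(-3t)

Coefficient matrix A = [[21, 8], [-48, -19]].
Characteristic polynomial det(A - λI) = λ^2 - 2λ - 15 = 0.
Eigenvalues λ = 5, -3.
For λ=5: (A-λI) row 1 is [16, 8], so an eigenvector is (1, -2).
For λ=-3: (A-λI) row 1 is [24, 8], so an eigenvector is (1, -3).
General solution: C_1e^(5t)(1,-2) + C_2e^(-3t)(1,-3).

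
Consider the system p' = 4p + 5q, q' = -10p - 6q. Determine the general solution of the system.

Coefficient matrix A = [[4, 5], [-10, -6]].
Characteristic polynomial det(A - λI) = λ^2 + 2λ + 26 = 0.
Eigenvalues λ = -1 ± 5i (complex conjugate pair).
For λ=-1+5i: an eigenvector is (1,-1) - i(0,-1) = (1, -1 + i).
A real fundamental pair from Re and Im of e^((-1+5i)t)v: X_1 = e^(-t)(cos(5t)·(1,-1) + sin(5t)·(0,-1)), X_2 = e^(-t)(sin(5t)·(1,-1) - cos(5t)·(0,-1)).
General solution: C_1X_1 + C_2X_2.

p(t) = C_1e^(-t)cos(5t) + C_2e^(-t)sin(5t), q(t) = -C_1e^(-t)sin(5t) - C_1e^(-t)cos(5t) - C_2e^(-t)sin(5t) + C_2e^(-t)cos(5t)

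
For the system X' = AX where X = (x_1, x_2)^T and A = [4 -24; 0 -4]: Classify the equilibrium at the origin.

A = [[4,-24],[0,-4]]; det(A-λI) = λ^2 - 16.
λ = 4, -4: opposite signs.

saddle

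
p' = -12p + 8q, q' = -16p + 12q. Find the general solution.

Coefficient matrix A = [[-12, 8], [-16, 12]].
Characteristic polynomial det(A - λI) = λ^2 - 16 = 0.
Eigenvalues λ = -4, 4.
For λ=-4: (A-λI) row 1 is [-8, 8], so an eigenvector is (1, 1).
For λ=4: (A-λI) row 1 is [-16, 8], so an eigenvector is (-1, -2).
General solution: c_1e^(-4t)(1,1) + c_2e^(4t)(-1,-2).

p(t) = c_1e^(-4t) - c_2e^(4t), q(t) = c_1e^(-4t) - 2c_2e^(4t)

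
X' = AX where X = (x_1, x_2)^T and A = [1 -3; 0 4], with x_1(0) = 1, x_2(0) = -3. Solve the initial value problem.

Coefficient matrix A = [[1, -3], [0, 4]].
Characteristic polynomial det(A - λI) = λ^2 - 5λ + 4 = 0.
Eigenvalues λ = 4, 1.
For λ=4: (A-λI) row 1 is [-3, -3], so an eigenvector is (-1, 1).
For λ=1: (A-λI) row 1 is [0, -3], so an eigenvector is (1, 0).
General solution: K_1e^(4t)(-1,1) + K_2e^(t)(1,0).
Applying x_1(0)=1, x_2(0)=-3 gives K_1=-3, K_2=-2.

x_1(t) = 3e^(4t) - 2e^(t), x_2(t) = -3e^(4t)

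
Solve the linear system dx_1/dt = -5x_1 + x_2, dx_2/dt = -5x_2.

Coefficient matrix A = [[-5, 1], [0, -5]].
Characteristic polynomial det(A - λI) = λ^2 + 10λ + 25 = 0.
Single eigenvalue λ = -5 with algebraic multiplicity 2.
Eigenvector v = (-1,0); generalized eigenvector w with (A-λI)w=v is (1,-1).
General solution: e^(-5t)[C_1·v + C_2·(t·v + w)].

x_1(t) = -C_1e^(-5t) - C_2te^(-5t) + C_2e^(-5t), x_2(t) = -C_2e^(-5t)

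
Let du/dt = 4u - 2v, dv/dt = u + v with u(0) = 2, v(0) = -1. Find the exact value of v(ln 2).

A = [[4,-2],[1,1]]; eigenvalues λ = 3, 2.
Eigenvectors: (2,1) for λ=3, (1,1) for λ=2.
From the initial condition, c_1 = 3, c_2 = -4.
v(ln 2) = (3)(2^3)(1) + (-4)(2^2)(1) = 8.

8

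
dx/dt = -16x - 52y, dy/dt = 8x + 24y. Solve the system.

Coefficient matrix A = [[-16, -52], [8, 24]].
Characteristic polynomial det(A - λI) = λ^2 - 8λ + 32 = 0.
Eigenvalues λ = 4 ± 4i (complex conjugate pair).
For λ=4+4i: an eigenvector is (3,-1) - i(-2,1) = (3 + 2i, -1 - i).
A real fundamental pair from Re and Im of e^((4+4i)t)v: X_1 = e^(4t)(cos(4t)·(3,-1) + sin(4t)·(-2,1)), X_2 = e^(4t)(sin(4t)·(3,-1) - cos(4t)·(-2,1)).
General solution: K_1X_1 + K_2X_2.

x(t) = -2K_1e^(4t)sin(4t) + 3K_1e^(4t)cos(4t) + 3K_2e^(4t)sin(4t) + 2K_2e^(4t)cos(4t), y(t) = K_1e^(4t)sin(4t) - K_1e^(4t)cos(4t) - K_2e^(4t)sin(4t) - K_2e^(4t)cos(4t)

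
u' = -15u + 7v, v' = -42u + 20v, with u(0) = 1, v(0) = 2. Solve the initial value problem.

Coefficient matrix A = [[-15, 7], [-42, 20]].
Characteristic polynomial det(A - λI) = λ^2 - 5λ - 6 = 0.
Eigenvalues λ = -1, 6.
For λ=-1: (A-λI) row 1 is [-14, 7], so an eigenvector is (-1, -2).
For λ=6: (A-λI) row 1 is [-21, 7], so an eigenvector is (-1, -3).
General solution: c_1e^(-t)(-1,-2) + c_2e^(6t)(-1,-3).
Applying u(0)=1, v(0)=2 gives c_1=-1, c_2=0.

u(t) = e^(-t), v(t) = 2e^(-t)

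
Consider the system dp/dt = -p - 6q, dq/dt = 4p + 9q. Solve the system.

Coefficient matrix A = [[-1, -6], [4, 9]].
Characteristic polynomial det(A - λI) = λ^2 - 8λ + 15 = 0.
Eigenvalues λ = 3, 5.
For λ=3: (A-λI) row 1 is [-4, -6], so an eigenvector is (-3, 2).
For λ=5: (A-λI) row 1 is [-6, -6], so an eigenvector is (1, -1).
General solution: K_1e^(3t)(-3,2) + K_2e^(5t)(1,-1).

p(t) = -3K_1e^(3t) + K_2e^(5t), q(t) = 2K_1e^(3t) - K_2e^(5t)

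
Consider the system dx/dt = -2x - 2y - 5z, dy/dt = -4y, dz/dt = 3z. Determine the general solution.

x(t) = -c_1e^(3t) + c_2e^(-4t) + c_3e^(-2t), y(t) = c_2e^(-4t), z(t) = c_1e^(3t)

Coefficient matrix A = [[-2, -2, -5], [0, -4, 0], [0, 0, 3]].
det(A - λI) = 0 gives eigenvalues λ = 3, -4, -2.
For λ=3: eigenvector (-1,0,1).
For λ=-4: eigenvector (1,1,0).
For λ=-2: eigenvector (1,0,0).
General solution: c_1e^(3t)(-1,0,1) + c_2e^(-4t)(1,1,0) + c_3e^(-2t)(1,0,0).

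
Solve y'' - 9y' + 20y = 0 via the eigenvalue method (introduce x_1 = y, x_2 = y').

Let x_1 = y, x_2 = y'. Then x_1' = x_2 and x_2' = -20x_1 + 9x_2.
A = [[0,1],[-20,9]]; det(A-λI) = λ^2 - 9λ + 20.
Eigenvalues λ = 5, 4 with eigenvectors (1,5), (1,4).

y(t) = c_1e^(5t) + c_2e^(4t)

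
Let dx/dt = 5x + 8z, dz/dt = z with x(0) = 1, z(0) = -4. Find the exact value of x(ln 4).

-7136

A = [[5,8],[0,1]]; eigenvalues λ = 5, 1.
Eigenvectors: (1,0) for λ=5, (-2,1) for λ=1.
From the initial condition, c_1 = -7, c_2 = -4.
x(ln 4) = (-7)(4^5)(1) + (-4)(4^1)(-2) = -7136.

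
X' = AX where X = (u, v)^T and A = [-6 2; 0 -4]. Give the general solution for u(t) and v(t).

u(t) = -C_1e^(-4t) + C_2e^(-6t), v(t) = -C_1e^(-4t)

Coefficient matrix A = [[-6, 2], [0, -4]].
Characteristic polynomial det(A - λI) = λ^2 + 10λ + 24 = 0.
Eigenvalues λ = -4, -6.
For λ=-4: (A-λI) row 1 is [-2, 2], so an eigenvector is (-1, -1).
For λ=-6: (A-λI) row 1 is [0, 2], so an eigenvector is (1, 0).
General solution: C_1e^(-4t)(-1,-1) + C_2e^(-6t)(1,0).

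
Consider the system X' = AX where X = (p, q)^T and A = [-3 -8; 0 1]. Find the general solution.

p(t) = -K_1e^(-3t) - 2K_2e^(t), q(t) = K_2e^(t)

Coefficient matrix A = [[-3, -8], [0, 1]].
Characteristic polynomial det(A - λI) = λ^2 + 2λ - 3 = 0.
Eigenvalues λ = -3, 1.
For λ=-3: (A-λI) row 1 is [0, -8], so an eigenvector is (-1, 0).
For λ=1: (A-λI) row 1 is [-4, -8], so an eigenvector is (-2, 1).
General solution: K_1e^(-3t)(-1,0) + K_2e^(t)(-2,1).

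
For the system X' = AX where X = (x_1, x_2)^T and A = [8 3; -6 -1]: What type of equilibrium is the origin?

unstable node

A = [[8,3],[-6,-1]]; det(A-λI) = λ^2 - 7λ + 10.
λ = 2, 5: both positive.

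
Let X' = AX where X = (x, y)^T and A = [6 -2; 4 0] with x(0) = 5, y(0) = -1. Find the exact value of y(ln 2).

A = [[6,-2],[4,0]]; eigenvalues λ = 4, 2.
Eigenvectors: (1,1) for λ=4, (-1,-2) for λ=2.
From the initial condition, c_1 = 11, c_2 = 6.
y(ln 2) = (11)(2^4)(1) + (6)(2^2)(-2) = 128.

128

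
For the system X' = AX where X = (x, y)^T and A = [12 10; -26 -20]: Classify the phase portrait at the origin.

stable spiral

A = [[12,10],[-26,-20]]; det(A-λI) = λ^2 + 8λ + 20.
λ = -4 ± 2i: negative real part.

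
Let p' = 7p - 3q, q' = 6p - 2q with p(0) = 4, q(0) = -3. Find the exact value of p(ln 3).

870

A = [[7,-3],[6,-2]]; eigenvalues λ = 1, 4.
Eigenvectors: (1,2) for λ=1, (1,1) for λ=4.
From the initial condition, c_1 = -7, c_2 = 11.
p(ln 3) = (-7)(3^1)(1) + (11)(3^4)(1) = 870.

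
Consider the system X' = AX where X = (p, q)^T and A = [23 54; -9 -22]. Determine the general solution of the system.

p(t) = 2C_1e^(-4t) + 3C_2e^(5t), q(t) = -C_1e^(-4t) - C_2e^(5t)

Coefficient matrix A = [[23, 54], [-9, -22]].
Characteristic polynomial det(A - λI) = λ^2 - λ - 20 = 0.
Eigenvalues λ = -4, 5.
For λ=-4: (A-λI) row 1 is [27, 54], so an eigenvector is (2, -1).
For λ=5: (A-λI) row 1 is [18, 54], so an eigenvector is (3, -1).
General solution: C_1e^(-4t)(2,-1) + C_2e^(5t)(3,-1).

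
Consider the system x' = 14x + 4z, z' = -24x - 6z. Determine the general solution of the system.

Coefficient matrix A = [[14, 4], [-24, -6]].
Characteristic polynomial det(A - λI) = λ^2 - 8λ + 12 = 0.
Eigenvalues λ = 6, 2.
For λ=6: (A-λI) row 1 is [8, 4], so an eigenvector is (1, -2).
For λ=2: (A-λI) row 1 is [12, 4], so an eigenvector is (1, -3).
General solution: K_1e^(6t)(1,-2) + K_2e^(2t)(1,-3).

x(t) = K_1e^(6t) + K_2e^(2t), z(t) = -2K_1e^(6t) - 3K_2e^(2t)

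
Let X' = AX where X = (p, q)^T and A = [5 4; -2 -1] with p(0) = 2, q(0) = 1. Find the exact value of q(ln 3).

A = [[5,4],[-2,-1]]; eigenvalues λ = 3, 1.
Eigenvectors: (2,-1) for λ=3, (1,-1) for λ=1.
From the initial condition, c_1 = 3, c_2 = -4.
q(ln 3) = (3)(3^3)(-1) + (-4)(3^1)(-1) = -69.

-69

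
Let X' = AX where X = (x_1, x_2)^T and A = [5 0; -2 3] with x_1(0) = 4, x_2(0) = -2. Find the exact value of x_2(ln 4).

A = [[5,0],[-2,3]]; eigenvalues λ = 3, 5.
Eigenvectors: (0,1) for λ=3, (1,-1) for λ=5.
From the initial condition, c_1 = 2, c_2 = 4.
x_2(ln 4) = (2)(4^3)(1) + (4)(4^5)(-1) = -3968.

-3968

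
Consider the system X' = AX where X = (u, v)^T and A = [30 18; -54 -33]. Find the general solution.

Coefficient matrix A = [[30, 18], [-54, -33]].
Characteristic polynomial det(A - λI) = λ^2 + 3λ - 18 = 0.
Eigenvalues λ = 3, -6.
For λ=3: (A-λI) row 1 is [27, 18], so an eigenvector is (-2, 3).
For λ=-6: (A-λI) row 1 is [36, 18], so an eigenvector is (1, -2).
General solution: c_1e^(3t)(-2,3) + c_2e^(-6t)(1,-2).

u(t) = -2c_1e^(3t) + c_2e^(-6t), v(t) = 3c_1e^(3t) - 2c_2e^(-6t)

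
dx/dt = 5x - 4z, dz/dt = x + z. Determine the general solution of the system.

Coefficient matrix A = [[5, -4], [1, 1]].
Characteristic polynomial det(A - λI) = λ^2 - 6λ + 9 = 0.
Single eigenvalue λ = 3 with algebraic multiplicity 2.
Eigenvector v = (-2,-1); generalized eigenvector w with (A-λI)w=v is (3,2).
General solution: e^(3t)[c_1·v + c_2·(t·v + w)].

x(t) = -2c_1e^(3t) - 2c_2te^(3t) + 3c_2e^(3t), z(t) = -c_1e^(3t) - c_2te^(3t) + 2c_2e^(3t)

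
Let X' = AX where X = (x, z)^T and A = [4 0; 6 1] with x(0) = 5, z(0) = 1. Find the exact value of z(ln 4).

A = [[4,0],[6,1]]; eigenvalues λ = 1, 4.
Eigenvectors: (0,1) for λ=1, (1,2) for λ=4.
From the initial condition, c_1 = -9, c_2 = 5.
z(ln 4) = (-9)(4^1)(1) + (5)(4^4)(2) = 2524.

2524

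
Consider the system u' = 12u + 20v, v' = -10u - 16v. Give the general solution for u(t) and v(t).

u(t) = C_1e^(-2t)sin(2t) + 3C_1e^(-2t)cos(2t) + 3C_2e^(-2t)sin(2t) - C_2e^(-2t)cos(2t), v(t) = -C_1e^(-2t)sin(2t) - 2C_1e^(-2t)cos(2t) - 2C_2e^(-2t)sin(2t) + C_2e^(-2t)cos(2t)

Coefficient matrix A = [[12, 20], [-10, -16]].
Characteristic polynomial det(A - λI) = λ^2 + 4λ + 8 = 0.
Eigenvalues λ = -2 ± 2i (complex conjugate pair).
For λ=-2+2i: an eigenvector is (3,-2) - i(1,-1) = (3 - i, -2 + i).
A real fundamental pair from Re and Im of e^((-2+2i)t)v: X_1 = e^(-2t)(cos(2t)·(3,-2) + sin(2t)·(1,-1)), X_2 = e^(-2t)(sin(2t)·(3,-2) - cos(2t)·(1,-1)).
General solution: C_1X_1 + C_2X_2.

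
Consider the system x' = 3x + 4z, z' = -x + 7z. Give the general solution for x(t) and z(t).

x(t) = 2c_1e^(5t) + 2c_2te^(5t) - 3c_2e^(5t), z(t) = c_1e^(5t) + c_2te^(5t) - c_2e^(5t)

Coefficient matrix A = [[3, 4], [-1, 7]].
Characteristic polynomial det(A - λI) = λ^2 - 10λ + 25 = 0.
Single eigenvalue λ = 5 with algebraic multiplicity 2.
Eigenvector v = (2,1); generalized eigenvector w with (A-λI)w=v is (-3,-1).
General solution: e^(5t)[c_1·v + c_2·(t·v + w)].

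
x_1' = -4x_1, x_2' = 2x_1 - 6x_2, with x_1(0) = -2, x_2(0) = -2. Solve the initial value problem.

x_1(t) = -2e^(-4t), x_2(t) = -2e^(-4t)

Coefficient matrix A = [[-4, 0], [2, -6]].
Characteristic polynomial det(A - λI) = λ^2 + 10λ + 24 = 0.
Eigenvalues λ = -6, -4.
For λ=-6: (A-λI) row 1 is [2, 0], so an eigenvector is (0, 1).
For λ=-4: (A-λI) row 2 is [2, -2], so an eigenvector is (-1, -1).
General solution: K_1e^(-6t)(0,1) + K_2e^(-4t)(-1,-1).
Applying x_1(0)=-2, x_2(0)=-2 gives K_1=0, K_2=2.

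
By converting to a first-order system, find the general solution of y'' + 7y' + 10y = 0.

y(t) = C_1e^(-5t) + C_2e^(-2t)

Let x_1 = y, x_2 = y'. Then x_1' = x_2 and x_2' = -10x_1 - 7x_2.
A = [[0,1],[-10,-7]]; det(A-λI) = λ^2 + 7λ + 10.
Eigenvalues λ = -5, -2 with eigenvectors (1,-5), (1,-2).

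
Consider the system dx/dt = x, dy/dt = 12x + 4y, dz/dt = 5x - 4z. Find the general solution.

x(t) = C_1e^(t), y(t) = -4C_1e^(t) + C_2e^(4t), z(t) = C_1e^(t) + C_3e^(-4t)

Coefficient matrix A = [[1, 0, 0], [12, 4, 0], [5, 0, -4]].
det(A - λI) = 0 gives eigenvalues λ = 1, 4, -4.
For λ=1: eigenvector (1,-4,1).
For λ=4: eigenvector (0,1,0).
For λ=-4: eigenvector (0,0,1).
General solution: C_1e^(t)(1,-4,1) + C_2e^(4t)(0,1,0) + C_3e^(-4t)(0,0,1).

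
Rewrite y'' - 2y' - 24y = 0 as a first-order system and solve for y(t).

Let x_1 = y, x_2 = y'. Then x_1' = x_2 and x_2' = 24x_1 + 2x_2.
A = [[0,1],[24,2]]; det(A-λI) = λ^2 - 2λ - 24.
Eigenvalues λ = 6, -4 with eigenvectors (1,6), (1,-4).

y(t) = c_1e^(6t) + c_2e^(-4t)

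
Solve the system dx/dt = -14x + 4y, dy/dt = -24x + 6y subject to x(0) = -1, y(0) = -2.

x(t) = -e^(-6t), y(t) = -2e^(-6t)

Coefficient matrix A = [[-14, 4], [-24, 6]].
Characteristic polynomial det(A - λI) = λ^2 + 8λ + 12 = 0.
Eigenvalues λ = -2, -6.
For λ=-2: (A-λI) row 1 is [-12, 4], so an eigenvector is (-1, -3).
For λ=-6: (A-λI) row 1 is [-8, 4], so an eigenvector is (-1, -2).
General solution: K_1e^(-2t)(-1,-3) + K_2e^(-6t)(-1,-2).
Applying x(0)=-1, y(0)=-2 gives K_1=0, K_2=1.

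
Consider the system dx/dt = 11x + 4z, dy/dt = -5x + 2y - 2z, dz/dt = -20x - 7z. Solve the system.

x(t) = c_1e^(3t) - 2c_3e^(t), y(t) = -c_1e^(3t) + c_2e^(2t), z(t) = -2c_1e^(3t) + 5c_3e^(t)

Coefficient matrix A = [[11, 0, 4], [-5, 2, -2], [-20, 0, -7]].
det(A - λI) = 0 gives eigenvalues λ = 3, 2, 1.
For λ=3: eigenvector (1,-1,-2).
For λ=2: eigenvector (0,1,0).
For λ=1: eigenvector (-2,0,5).
General solution: c_1e^(3t)(1,-1,-2) + c_2e^(2t)(0,1,0) + c_3e^(t)(-2,0,5).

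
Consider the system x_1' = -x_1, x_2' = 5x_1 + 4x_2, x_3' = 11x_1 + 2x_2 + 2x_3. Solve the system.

Coefficient matrix A = [[-1, 0, 0], [5, 4, 0], [11, 2, 2]].
det(A - λI) = 0 gives eigenvalues λ = -1, 4, 2.
For λ=-1: eigenvector (1,-1,-3).
For λ=4: eigenvector (0,1,1).
For λ=2: eigenvector (0,0,1).
General solution: K_1e^(-t)(1,-1,-3) + K_2e^(4t)(0,1,1) + K_3e^(2t)(0,0,1).

x_1(t) = K_1e^(-t), x_2(t) = -K_1e^(-t) + K_2e^(4t), x_3(t) = -3K_1e^(-t) + K_2e^(4t) + K_3e^(2t)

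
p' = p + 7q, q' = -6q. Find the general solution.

Coefficient matrix A = [[1, 7], [0, -6]].
Characteristic polynomial det(A - λI) = λ^2 + 5λ - 6 = 0.
Eigenvalues λ = 1, -6.
For λ=1: (A-λI) row 1 is [0, 7], so an eigenvector is (1, 0).
For λ=-6: (A-λI) row 1 is [7, 7], so an eigenvector is (-1, 1).
General solution: K_1e^(t)(1,0) + K_2e^(-6t)(-1,1).

p(t) = K_1e^(t) - K_2e^(-6t), q(t) = K_2e^(-6t)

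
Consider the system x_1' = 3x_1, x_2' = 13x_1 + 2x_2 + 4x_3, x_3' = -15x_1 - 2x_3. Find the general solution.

x_1(t) = c_3e^(3t), x_2(t) = -c_1e^(-2t) + c_2e^(2t) + c_3e^(3t), x_3(t) = c_1e^(-2t) - 3c_3e^(3t)

Coefficient matrix A = [[3, 0, 0], [13, 2, 4], [-15, 0, -2]].
det(A - λI) = 0 gives eigenvalues λ = -2, 2, 3.
For λ=-2: eigenvector (0,-1,1).
For λ=2: eigenvector (0,1,0).
For λ=3: eigenvector (1,1,-3).
General solution: c_1e^(-2t)(0,-1,1) + c_2e^(2t)(0,1,0) + c_3e^(3t)(1,1,-3).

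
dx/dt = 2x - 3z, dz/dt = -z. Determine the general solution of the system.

Coefficient matrix A = [[2, -3], [0, -1]].
Characteristic polynomial det(A - λI) = λ^2 - λ - 2 = 0.
Eigenvalues λ = 2, -1.
For λ=2: (A-λI) row 1 is [0, -3], so an eigenvector is (1, 0).
For λ=-1: (A-λI) row 1 is [3, -3], so an eigenvector is (-1, -1).
General solution: c_1e^(2t)(1,0) + c_2e^(-t)(-1,-1).

x(t) = c_1e^(2t) - c_2e^(-t), z(t) = -c_2e^(-t)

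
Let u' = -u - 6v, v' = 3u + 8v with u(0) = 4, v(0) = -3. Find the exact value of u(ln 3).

A = [[-1,-6],[3,8]]; eigenvalues λ = 2, 5.
Eigenvectors: (-2,1) for λ=2, (1,-1) for λ=5.
From the initial condition, c_1 = -1, c_2 = 2.
u(ln 3) = (-1)(3^2)(-2) + (2)(3^5)(1) = 504.

504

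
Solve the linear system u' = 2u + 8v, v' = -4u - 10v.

Coefficient matrix A = [[2, 8], [-4, -10]].
Characteristic polynomial det(A - λI) = λ^2 + 8λ + 12 = 0.
Eigenvalues λ = -6, -2.
For λ=-6: (A-λI) row 1 is [8, 8], so an eigenvector is (-1, 1).
For λ=-2: (A-λI) row 1 is [4, 8], so an eigenvector is (2, -1).
General solution: c_1e^(-6t)(-1,1) + c_2e^(-2t)(2,-1).

u(t) = -c_1e^(-6t) + 2c_2e^(-2t), v(t) = c_1e^(-6t) - c_2e^(-2t)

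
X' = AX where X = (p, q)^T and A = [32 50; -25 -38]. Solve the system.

p(t) = K_1e^(-3t)sin(5t) + 3K_1e^(-3t)cos(5t) + 3K_2e^(-3t)sin(5t) - K_2e^(-3t)cos(5t), q(t) = -K_1e^(-3t)sin(5t) - 2K_1e^(-3t)cos(5t) - 2K_2e^(-3t)sin(5t) + K_2e^(-3t)cos(5t)

Coefficient matrix A = [[32, 50], [-25, -38]].
Characteristic polynomial det(A - λI) = λ^2 + 6λ + 34 = 0.
Eigenvalues λ = -3 ± 5i (complex conjugate pair).
For λ=-3+5i: an eigenvector is (3,-2) - i(1,-1) = (3 - i, -2 + i).
A real fundamental pair from Re and Im of e^((-3+5i)t)v: X_1 = e^(-3t)(cos(5t)·(3,-2) + sin(5t)·(1,-1)), X_2 = e^(-3t)(sin(5t)·(3,-2) - cos(5t)·(1,-1)).
General solution: K_1X_1 + K_2X_2.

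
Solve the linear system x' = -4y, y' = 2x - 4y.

x(t) = -C_1e^(-2t)sin(2t) + C_1e^(-2t)cos(2t) + C_2e^(-2t)sin(2t) + C_2e^(-2t)cos(2t), y(t) = C_1e^(-2t)cos(2t) + C_2e^(-2t)sin(2t)

Coefficient matrix A = [[0, -4], [2, -4]].
Characteristic polynomial det(A - λI) = λ^2 + 4λ + 8 = 0.
Eigenvalues λ = -2 ± 2i (complex conjugate pair).
For λ=-2+2i: an eigenvector is (1,1) - i(-1,0) = (1 + i, 1).
A real fundamental pair from Re and Im of e^((-2+2i)t)v: X_1 = e^(-2t)(cos(2t)·(1,1) + sin(2t)·(-1,0)), X_2 = e^(-2t)(sin(2t)·(1,1) - cos(2t)·(-1,0)).
General solution: C_1X_1 + C_2X_2.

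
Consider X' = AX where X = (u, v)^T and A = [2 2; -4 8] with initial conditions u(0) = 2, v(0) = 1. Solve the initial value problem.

u(t) = -e^(6t) + 3e^(4t), v(t) = -2e^(6t) + 3e^(4t)

Coefficient matrix A = [[2, 2], [-4, 8]].
Characteristic polynomial det(A - λI) = λ^2 - 10λ + 24 = 0.
Eigenvalues λ = 4, 6.
For λ=4: (A-λI) row 1 is [-2, 2], so an eigenvector is (-1, -1).
For λ=6: (A-λI) row 1 is [-4, 2], so an eigenvector is (1, 2).
General solution: C_1e^(4t)(-1,-1) + C_2e^(6t)(1,2).
Applying u(0)=2, v(0)=1 gives C_1=-3, C_2=-1.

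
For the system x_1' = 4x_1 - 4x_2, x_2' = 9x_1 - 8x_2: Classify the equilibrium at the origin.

A = [[4,-4],[9,-8]]; det(A-λI) = λ^2 + 4λ + 4.
repeated λ = -2 with a single eigenvector.

stable improper node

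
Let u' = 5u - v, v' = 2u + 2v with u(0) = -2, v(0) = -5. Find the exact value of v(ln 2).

-32

A = [[5,-1],[2,2]]; eigenvalues λ = 4, 3.
Eigenvectors: (1,1) for λ=4, (1,2) for λ=3.
From the initial condition, c_1 = 1, c_2 = -3.
v(ln 2) = (1)(2^4)(1) + (-3)(2^3)(2) = -32.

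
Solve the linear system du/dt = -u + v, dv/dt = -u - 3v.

u(t) = C_1e^(-2t) + C_2te^(-2t) + 2C_2e^(-2t), v(t) = -C_1e^(-2t) - C_2te^(-2t) - C_2e^(-2t)

Coefficient matrix A = [[-1, 1], [-1, -3]].
Characteristic polynomial det(A - λI) = λ^2 + 4λ + 4 = 0.
Single eigenvalue λ = -2 with algebraic multiplicity 2.
Eigenvector v = (1,-1); generalized eigenvector w with (A-λI)w=v is (2,-1).
General solution: e^(-2t)[C_1·v + C_2·(t·v + w)].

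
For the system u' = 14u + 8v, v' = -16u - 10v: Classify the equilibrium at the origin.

saddle

A = [[14,8],[-16,-10]]; det(A-λI) = λ^2 - 4λ - 12.
λ = -2, 6: opposite signs.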